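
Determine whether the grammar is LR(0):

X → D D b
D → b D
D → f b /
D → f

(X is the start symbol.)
No. Shift-reduce conflict between [D → f .] and [D → f . b /]

A grammar is LR(0) if no state in the canonical LR(0) collection has:
  - both a shift item (dot before a terminal) and a complete item (shift-reduce conflict), or
  - two or more complete items (reduce-reduce conflict; the accept item [X' → X .] counts as a complete item here).

Augment with X' → X and build the canonical LR(0) collection (I0 = CLOSURE({[X' → . X]}), then GOTO on every symbol after a dot until no new states appear). It has 10 states:
  I0: { [D → . b D], [D → . f b /], [D → . f], [X → . D D b], [X' → . X] }  — shift
  I1: { [D → . b D], [D → . f b /], [D → . f], [X → D . D b] }  — shift
  I2: { [X' → X .] }  — accept
  I3: { [D → . b D], [D → . f b /], [D → . f], [D → b . D] }  — shift
  I4: { [D → f . b /], [D → f .] }  — shift, reduce
  I5: { [D → f b . /] }  — shift
  I6: { [D → f b / .] }  — reduce
  I7: { [D → b D .] }  — reduce
  I8: { [X → D D . b] }  — shift
  I9: { [X → D D b .] }  — reduce

Conflict in state I4:
  Shift-reduce conflict between [D → f .] and [D → f . b /]
So the grammar is NOT LR(0).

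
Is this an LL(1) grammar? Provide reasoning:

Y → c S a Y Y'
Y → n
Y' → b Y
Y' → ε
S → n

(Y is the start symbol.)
Relevant sets:
  FOLLOW(Y') = { $, 'b' }

For Y:
  PREDICT(Y → c S a Y Y') = { 'c' }
  PREDICT(Y → n) = { 'n' }
For Y':
  PREDICT(Y' → b Y) = { 'b' }
  PREDICT(Y' → ε) = { $, 'b' }
S has a single production, so nothing to check there.

Conflict found: Predict set conflict for Y': { 'b' }
The grammar is NOT LL(1).

Answer: No. Predict set conflict for Y': { 'b' }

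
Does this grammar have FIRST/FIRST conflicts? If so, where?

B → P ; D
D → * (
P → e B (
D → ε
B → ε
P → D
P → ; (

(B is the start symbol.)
No FIRST/FIRST conflicts.

FIRST sets of the non-terminals at (or reachable through a nullable prefix from) the front of some alternative:
  FIRST(P) = { '*', ';', 'e', ε }
  FIRST(D) = { '*', ε }

Productions for B:
  B → P ; D: FIRST = { '*', ';', 'e' }
  B → ε: FIRST = { ε }
Productions for D:
  D → * (: FIRST = { '*' }
  D → ε: FIRST = { ε }
Productions for P:
  P → e B (: FIRST = { 'e' }
  P → D: FIRST = { '*', ε }
  P → ; (: FIRST = { ';' }

All alternatives of each non-terminal have pairwise disjoint FIRST sets.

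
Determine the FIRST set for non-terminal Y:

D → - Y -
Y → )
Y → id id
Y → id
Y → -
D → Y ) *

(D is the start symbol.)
{ ')', '-', 'id' }

From Y → ):
  - ')' is a terminal: add ')' and stop
From Y → id id:
  - id is a terminal: add 'id' and stop
From Y → id:
  - id is a terminal: add 'id' and stop
From Y → -:
  - '-' is a terminal: add '-' and stop

Collecting: FIRST(Y) = { ')', '-', 'id' }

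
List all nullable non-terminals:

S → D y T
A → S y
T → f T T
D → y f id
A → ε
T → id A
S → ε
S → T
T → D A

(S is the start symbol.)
ε-productions: A → ε, S → ε
So A, S are immediately nullable.
No further non-terminal can be added: every production for the remaining non-terminals contains a terminal or a non-nullable non-terminal.
Nullable = { 'A', 'S' }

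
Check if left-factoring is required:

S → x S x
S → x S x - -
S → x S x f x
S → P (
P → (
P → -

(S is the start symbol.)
Left-factoring is needed when two productions for the same non-terminal
share a common prefix on the right-hand side.

Productions for S:
  S → x S x
  S → x S x - -
  S → x S x f x
  S → P (
Productions for P:
  P → (
  P → -

Found common prefix 'x S x' in productions for S

Answer: Yes, S has productions with common prefix 'x S x'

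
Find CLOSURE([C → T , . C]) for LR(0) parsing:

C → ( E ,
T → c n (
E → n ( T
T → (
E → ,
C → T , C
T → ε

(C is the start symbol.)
To compute CLOSURE, for each item [A → α.Bβ] where B is a non-terminal, add [B → .γ] for all productions B → γ; repeat for the newly added items until nothing changes.

Start with: [C → T , . C]
  [C → T , . C] has the dot before C: add [C → . ( E ,], [C → . T , C]
  [C → . T , C] has the dot before T: add [T → . c n (], [T → . (], [T → .]
No further items can be added.

CLOSURE = { [C → . ( E ,], [C → . T , C], [C → T , . C], [T → . (], [T → . c n (], [T → .] }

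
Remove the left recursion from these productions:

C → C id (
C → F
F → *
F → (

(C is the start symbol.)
C is directly left-recursive. The standard transformation for
  A → A α₁ | ... | A α_m | β₁ | ... | β_n
is
  A  → β₁ A' | ... | β_n A'
  A' → α₁ A' | ... | α_m A' | ε

C → F becomes C → F C'
C → C id ( becomes C' → id ( C'
Add C' → ε

Productions for other non-terminals are unchanged:
  F → *
  F → (

Resulting grammar:
C → F C'
C' → id ( C'
C' → ε
F → *
F → (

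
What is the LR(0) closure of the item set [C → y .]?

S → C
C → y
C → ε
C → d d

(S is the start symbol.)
{ [C → y .] }

To compute CLOSURE, for each item [A → α.Bβ] where B is a non-terminal, add [B → .γ] for all productions B → γ; repeat for the newly added items until nothing changes.

Start with: [C → y .]
The dot is at the end, so nothing is added.

CLOSURE = { [C → y .] }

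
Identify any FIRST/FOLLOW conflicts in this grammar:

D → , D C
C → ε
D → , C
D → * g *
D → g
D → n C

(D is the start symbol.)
A FIRST/FOLLOW conflict occurs when a non-terminal N has a nullable alternative N → β (β ⇒* ε) and another alternative N → α with FIRST(α) ∩ FOLLOW(N) ≠ ∅: on such a lookahead the parser cannot decide between expanding α and letting N vanish via β.

Nullable non-terminals: C.
C has a nullable alternative but only one production, so nothing to check.

D has no nullable alternative, so no FIRST/FOLLOW check is needed there.

No FIRST/FOLLOW conflicts found.

Answer: No FIRST/FOLLOW conflicts.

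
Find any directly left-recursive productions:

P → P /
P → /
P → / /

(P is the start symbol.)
P → P /: LEFT RECURSIVE (starts with P)
P → /: starts with '/'
P → / /: starts with '/'

The grammar has direct left recursion on: P.

Answer: Yes, P is left-recursive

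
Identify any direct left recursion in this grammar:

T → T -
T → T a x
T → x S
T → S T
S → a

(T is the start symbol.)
Direct left recursion occurs when N → N α for some non-terminal N (the right-hand side begins with the left-hand side itself).

T → T -: LEFT RECURSIVE (starts with T)
T → T a x: LEFT RECURSIVE (starts with T)
T → x S: starts with x
T → S T: starts with S
S → a: starts with a

The grammar has direct left recursion on: T.

Answer: Yes, T is left-recursive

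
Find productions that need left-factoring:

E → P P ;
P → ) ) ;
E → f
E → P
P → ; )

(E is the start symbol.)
Left-factoring is needed when two productions for the same non-terminal
share a common prefix on the right-hand side.

Productions for E:
  E → P P ;
  E → f
  E → P
Productions for P:
  P → ) ) ;
  P → ; )

Found common prefix 'P' in productions for E

Answer: Yes, E has productions with common prefix 'P'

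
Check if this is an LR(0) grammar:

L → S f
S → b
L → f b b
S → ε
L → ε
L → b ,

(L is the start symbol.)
No. Shift-reduce conflict between [L → .] and [L → . b ,]

A grammar is LR(0) if no state in the canonical LR(0) collection has:
  - both a shift item (dot before a terminal) and a complete item (shift-reduce conflict), or
  - two or more complete items (reduce-reduce conflict; the accept item [L' → L .] counts as a complete item here).

Augment with L' → L and build the canonical LR(0) collection (I0 = CLOSURE({[L' → . L]}), then GOTO on every symbol after a dot until no new states appear). It has 9 states:
  I0: { [L → . S f], [L → . b ,], [L → . f b b], [L → .], [L' → . L], [S → . b], [S → .] }  — shift, 2 reduces
  I1: { [L' → L .] }  — accept
  I2: { [L → S . f] }  — shift
  I3: { [L → b . ,], [S → b .] }  — shift, reduce
  I4: { [L → f . b b] }  — shift
  I5: { [L → f b . b] }  — shift
  I6: { [L → f b b .] }  — reduce
  I7: { [L → b , .] }  — reduce
  I8: { [L → S f .] }  — reduce

Conflict in state I0:
  Shift-reduce conflict between [L → .] and [L → . b ,]
So the grammar is NOT LR(0).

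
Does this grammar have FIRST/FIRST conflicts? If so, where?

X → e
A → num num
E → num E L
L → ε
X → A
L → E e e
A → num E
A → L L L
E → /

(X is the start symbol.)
FIRST sets of the non-terminals at (or reachable through a nullable prefix from) the front of some alternative:
  FIRST(A) = { '/', 'num', ε }
  FIRST(L) = { '/', 'num', ε }
  FIRST(E) = { '/', 'num' }

Productions for X:
  X → e: FIRST = { 'e' }
  X → A: FIRST = { '/', 'num', ε }
Productions for A:
  A → num num: FIRST = { 'num' }
  A → num E: FIRST = { 'num' }
  A → L L L: FIRST = { '/', 'num', ε }
Productions for E:
  E → num E L: FIRST = { 'num' }
  E → /: FIRST = { '/' }
Productions for L:
  L → ε: FIRST = { ε }
  L → E e e: FIRST = { '/', 'num' }

Conflict for A: A → num num and A → num E
  Overlap: { 'num' }
Conflict for A: A → num num and A → L L L
  Overlap: { 'num' }
Conflict for A: A → num E and A → L L L
  Overlap: { 'num' }

Answer: Yes. A → num num / A → num E on { 'num' }; A → num num / A → L L L on { 'num' }; A → num E / A → L L L on { 'num' }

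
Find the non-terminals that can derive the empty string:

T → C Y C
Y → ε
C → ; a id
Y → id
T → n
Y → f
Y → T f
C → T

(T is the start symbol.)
{ 'Y' }

ε-productions: Y → ε
So Y is immediately nullable.
No further non-terminal can be added: every production for the remaining non-terminals contains a terminal or a non-nullable non-terminal.
Nullable = { 'Y' }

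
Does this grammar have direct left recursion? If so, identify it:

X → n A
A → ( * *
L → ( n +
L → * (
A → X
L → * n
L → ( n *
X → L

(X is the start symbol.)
X → n A: starts with n
A → ( * *: starts with '('
L → ( n +: starts with '('
L → * (: starts with '*'
A → X: starts with X
L → * n: starts with '*'
L → ( n *: starts with '('
X → L: starts with L

No direct left recursion found.

Answer: No direct left recursion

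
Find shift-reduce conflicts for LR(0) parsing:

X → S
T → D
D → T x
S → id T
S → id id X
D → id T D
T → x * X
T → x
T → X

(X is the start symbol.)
Yes — I5: [S → id T .] vs [D → T . x]; I8: [T → x .] vs [T → x . * X]; I11: [S → id T .] vs [D → T . x]; I16: [D → T x .] vs [T → x . * X]

Augment with X' → X and build the canonical LR(0) collection (I0 = CLOSURE({[X' → . X]}), then GOTO on every symbol after a dot until no new states appear). It has 18 states:
  I0: { [S → . id T], [S → . id id X], [X → . S], [X' → . X] }  — shift
  I1: { [X → S .] }  — reduce
  I2: { [X' → X .] }  — accept
  I3: { [D → . T x], [D → . id T D], [S → . id T], [S → . id id X], [S → id . T], [S → id . id X], [T → . D], [T → . X], [T → . x * X], [T → . x], [X → . S] }  — shift
  I4: { [T → D .] }  — reduce
  I5: { [D → T . x], [S → id T .] }  — shift, reduce
  I6: { [T → X .] }  — reduce
  I7: { [D → . T x], [D → . id T D], [D → id . T D], [S → . id T], [S → . id id X], [S → id . T], [S → id . id X], [S → id id . X], [T → . D], [T → . X], [T → . x * X], [T → . x], [X → . S] }  — shift
  I8: { [T → x . * X], [T → x .] }  — shift, reduce
  I9: { [S → . id T], [S → . id id X], [T → x * . X], [X → . S] }  — shift
  I10: { [T → x * X .] }  — reduce
  I11: { [D → . T x], [D → . id T D], [D → T . x], [D → id T . D], [S → . id T], [S → . id id X], [S → id T .], [T → . D], [T → . X], [T → . x * X], [T → . x], [X → . S] }  — shift, reduce
  I12: { [S → id id X .], [T → X .] }  — 2 reduces
  I13: { [D → id T D .], [T → D .] }  — 2 reduces
  I14: { [D → T . x] }  — shift
  I15: { [D → . T x], [D → . id T D], [D → id . T D], [S → . id T], [S → . id id X], [S → id . T], [S → id . id X], [T → . D], [T → . X], [T → . x * X], [T → . x], [X → . S] }  — shift
  I16: { [D → T x .], [T → x . * X], [T → x .] }  — shift, 2 reduces
  I17: { [D → T x .] }  — reduce

I5 contains reduce item [S → id T .] and shift item [D → T . x] — shift-reduce conflict.
I8 contains reduce item [T → x .] and shift item [T → x . * X] — shift-reduce conflict.
I11 contains reduce item [S → id T .] and shift items [D → T . x], [D → . id T D], [S → . id T], [S → . id id X], [T → . x], [T → . x * X] — shift-reduce conflict.
I16 contains reduce items [D → T x .], [T → x .] and shift item [T → x . * X] — shift-reduce conflict.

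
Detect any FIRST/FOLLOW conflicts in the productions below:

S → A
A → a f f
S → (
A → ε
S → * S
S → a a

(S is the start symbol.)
A FIRST/FOLLOW conflict occurs when a non-terminal N has a nullable alternative N → β (β ⇒* ε) and another alternative N → α with FIRST(α) ∩ FOLLOW(N) ≠ ∅: on such a lookahead the parser cannot decide between expanding α and letting N vanish via β.

Nullable non-terminals: A, S.
FIRST sets used below: FIRST(A) = { 'a', ε }

A: nullable alternative(s) A → ε; FOLLOW(A) = { $ }
  A → a f f: FIRST \ {ε} = { 'a' } — disjoint from FOLLOW(A)
  A → ε: FIRST \ {ε} = { } — this is the only nullable alternative, skip

S: nullable alternative(s) S → A; FOLLOW(S) = { $ }
  S → A: FIRST \ {ε} = { 'a' } — this is the only nullable alternative, skip
  S → (: FIRST \ {ε} = { '(' } — disjoint from FOLLOW(S)
  S → * S: FIRST \ {ε} = { '*' } — disjoint from FOLLOW(S)
  S → a a: FIRST \ {ε} = { 'a' } — disjoint from FOLLOW(S)

No FIRST/FOLLOW conflicts found.

Answer: No FIRST/FOLLOW conflicts.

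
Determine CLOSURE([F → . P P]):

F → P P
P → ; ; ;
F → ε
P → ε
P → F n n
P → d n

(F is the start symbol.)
Start with: [F → . P P]
  [F → . P P] has the dot before P: add [P → . ; ; ;], [P → .], [P → . F n n], [P → . d n]
  [P → . F n n] has the dot before F: add [F → .]
No further items can be added.

CLOSURE = { [F → . P P], [F → .], [P → . ; ; ;], [P → . F n n], [P → . d n], [P → .] }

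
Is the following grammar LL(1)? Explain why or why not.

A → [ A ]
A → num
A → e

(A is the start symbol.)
Yes, the grammar is LL(1).

A grammar is LL(1) if for each non-terminal N with multiple productions, the predict sets of those productions are pairwise disjoint, where PREDICT(N → α) = (FIRST(α) \ {ε}) ∪ (FOLLOW(N) if α ⇒* ε).

For A:
  PREDICT(A → '[' A ']') = { '[' }
  PREDICT(A → num) = { 'num' }
  PREDICT(A → e) = { 'e' }

All predict sets are disjoint. The grammar IS LL(1).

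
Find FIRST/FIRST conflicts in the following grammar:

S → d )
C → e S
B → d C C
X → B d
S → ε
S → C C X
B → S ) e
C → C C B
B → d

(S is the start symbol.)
Yes. C → e S / C → C C B on { 'e' }; B → d C C / B → S ')' e on { 'd' }; B → d C C / B → d on { 'd' }; B → S ')' e / B → d on { 'd' }

A FIRST/FIRST conflict occurs when two productions N → α and N → β for the same non-terminal have FIRST(α) ∩ FIRST(β) ≠ ∅ (with ε ∈ FIRST of a nullable right-hand side, so two nullable alternatives also conflict).

FIRST sets of the non-terminals at (or reachable through a nullable prefix from) the front of some alternative:
  FIRST(C) = { 'e' }
  FIRST(S) = { 'd', 'e', ε }

Productions for S:
  S → d ): FIRST = { 'd' }
  S → ε: FIRST = { ε }
  S → C C X: FIRST = { 'e' }
Productions for C:
  C → e S: FIRST = { 'e' }
  C → C C B: FIRST = { 'e' }
Productions for B:
  B → d C C: FIRST = { 'd' }
  B → S ) e: FIRST = { ')', 'd', 'e' }
  B → d: FIRST = { 'd' }
X has only one production, so no FIRST/FIRST conflict is possible there.

Conflict for C: C → e S and C → C C B
  Overlap: { 'e' }
Conflict for B: B → d C C and B → S ) e
  Overlap: { 'd' }
Conflict for B: B → d C C and B → d
  Overlap: { 'd' }
Conflict for B: B → S ) e and B → d
  Overlap: { 'd' }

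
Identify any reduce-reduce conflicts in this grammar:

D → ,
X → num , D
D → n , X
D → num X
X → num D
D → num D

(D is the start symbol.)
Yes — I9: [D → num D .] vs [X → num D .]

Augment with D' → D and build the canonical LR(0) collection (I0 = CLOSURE({[D' → . D]}), then GOTO on every symbol after a dot until no new states appear). It has 15 states:
  I0: { [D → . ,], [D → . n , X], [D → . num D], [D → . num X], [D' → . D] }  — shift
  I1: { [D → , .] }  — reduce
  I2: { [D' → D .] }  — accept
  I3: { [D → n . , X] }  — shift
  I4: { [D → . ,], [D → . n , X], [D → . num D], [D → . num X], [D → num . D], [D → num . X], [X → . num , D], [X → . num D] }  — shift
  I5: { [D → num D .] }  — reduce
  I6: { [D → num X .] }  — reduce
  I7: { [D → . ,], [D → . n , X], [D → . num D], [D → . num X], [D → num . D], [D → num . X], [X → . num , D], [X → . num D], [X → num . , D], [X → num . D] }  — shift
  I8: { [D → , .], [D → . ,], [D → . n , X], [D → . num D], [D → . num X], [X → num , . D] }  — shift, reduce
  I9: { [D → num D .], [X → num D .] }  — 2 reduces
  I10: { [X → num , D .] }  — reduce
  I11: { [D → n , . X], [X → . num , D], [X → . num D] }  — shift
  I12: { [D → n , X .] }  — reduce
  I13: { [D → . ,], [D → . n , X], [D → . num D], [D → . num X], [X → num . , D], [X → num . D] }  — shift
  I14: { [X → num D .] }  — reduce

I9 contains complete items [D → num D .], [X → num D .] — reduce-reduce conflict.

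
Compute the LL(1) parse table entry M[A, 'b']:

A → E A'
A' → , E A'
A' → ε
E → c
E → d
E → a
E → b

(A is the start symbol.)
To find M[A, 'b'], we find productions for A where 'b' is in the predict set (PREDICT(N → α) = (FIRST(α) \ {ε}) ∪ (FOLLOW(N) if α ⇒* ε)).

Relevant sets:
  FIRST(E) = { 'a', 'b', 'c', 'd' }

A → E A': PREDICT = { 'a', 'b', 'c', 'd' }
  'b' is in predict set, so this production goes in M[A, 'b']

M[A, 'b'] = A → E A'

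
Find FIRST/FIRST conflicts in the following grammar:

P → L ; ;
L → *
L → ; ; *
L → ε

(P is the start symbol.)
No FIRST/FIRST conflicts.

Productions for L:
  L → *: FIRST = { '*' }
  L → ; ; *: FIRST = { ';' }
  L → ε: FIRST = { ε }
P has only one production, so no FIRST/FIRST conflict is possible there.

All alternatives of each non-terminal have pairwise disjoint FIRST sets.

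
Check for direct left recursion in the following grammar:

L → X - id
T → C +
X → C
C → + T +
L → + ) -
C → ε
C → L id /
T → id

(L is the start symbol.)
L → X - id: starts with X
T → C +: starts with C
X → C: starts with C
C → + T +: starts with '+'
L → + ) -: starts with '+'
C → ε: starts with ε
C → L id /: starts with L
T → id: starts with id

No direct left recursion found.

Answer: No direct left recursion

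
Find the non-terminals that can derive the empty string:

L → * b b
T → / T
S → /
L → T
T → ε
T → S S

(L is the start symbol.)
A non-terminal is nullable if it can derive ε (the empty string): either it has an ε-production, or it has a production whose right-hand side consists entirely of nullable non-terminals.

ε-productions: T → ε
So T is immediately nullable.
L → T: every symbol on the right is nullable, so L is nullable too.
No further non-terminal can be added: every production for the remaining non-terminals contains a terminal or a non-nullable non-terminal.
Nullable = { 'L', 'T' }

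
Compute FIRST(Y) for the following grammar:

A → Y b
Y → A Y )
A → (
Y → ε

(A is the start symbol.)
To compute FIRST(Y), examine every production with Y on the left-hand side, reading each right-hand side left to right until a non-nullable symbol is reached.

FIRST sets of the other non-terminals involved (by the same procedure, iterated to a fixed point):
  FIRST(A) = { '(', 'b' }

From Y → A Y ):
  - A is a non-terminal: add FIRST(A) \ {ε} = { '(', 'b' }
    A is not nullable, so stop
From Y → ε:
  - ε-production, so ε ∈ FIRST(Y)

Collecting: FIRST(Y) = { '(', 'b', ε }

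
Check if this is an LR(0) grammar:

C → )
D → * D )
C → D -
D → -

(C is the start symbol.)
Yes, the grammar is LR(0)

Augment with C' → C and build the canonical LR(0) collection (I0 = CLOSURE({[C' → . C]}), then GOTO on every symbol after a dot until no new states appear). It has 9 states:
  I0: { [C → . )], [C → . D -], [C' → . C], [D → . * D )], [D → . -] }  — shift
  I1: { [C → ) .] }  — reduce
  I2: { [D → * . D )], [D → . * D )], [D → . -] }  — shift
  I3: { [D → - .] }  — reduce
  I4: { [C' → C .] }  — accept
  I5: { [C → D . -] }  — shift
  I6: { [C → D - .] }  — reduce
  I7: { [D → * D . )] }  — shift
  I8: { [D → * D ) .] }  — reduce

Every state is either a pure shift/goto state or contains exactly one complete item and nothing to shift — no conflicts. The grammar is LR(0).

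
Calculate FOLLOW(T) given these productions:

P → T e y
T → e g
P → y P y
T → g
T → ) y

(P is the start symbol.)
{ 'e' }

In P → T e y: T is followed by e y, add FIRST(e y) \ {ε} = { 'e' }

Taking the union: FOLLOW(T) = { 'e' }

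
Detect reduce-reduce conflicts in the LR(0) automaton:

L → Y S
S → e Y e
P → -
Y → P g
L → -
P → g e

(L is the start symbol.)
Yes — I1: [L → - .] vs [P → - .]

A reduce-reduce conflict occurs when an LR(0) state has two complete items [A → α .] and [B → β .] — both call for a reduction, and with no lookahead the parser cannot choose between them.

Augment with L' → L and build the canonical LR(0) collection (I0 = CLOSURE({[L' → . L]}), then GOTO on every symbol after a dot until no new states appear). It has 13 states:
  I0: { [L → . -], [L → . Y S], [L' → . L], [P → . -], [P → . g e], [Y → . P g] }  — shift
  I1: { [L → - .], [P → - .] }  — 2 reduces
  I2: { [L' → L .] }  — accept
  I3: { [Y → P . g] }  — shift
  I4: { [L → Y . S], [S → . e Y e] }  — shift
  I5: { [P → g . e] }  — shift
  I6: { [P → g e .] }  — reduce
  I7: { [L → Y S .] }  — reduce
  I8: { [P → . -], [P → . g e], [S → e . Y e], [Y → . P g] }  — shift
  I9: { [P → - .] }  — reduce
  I10: { [S → e Y . e] }  — shift
  I11: { [S → e Y e .] }  — reduce
  I12: { [Y → P g .] }  — reduce

I1 contains complete items [L → - .], [P → - .] — reduce-reduce conflict.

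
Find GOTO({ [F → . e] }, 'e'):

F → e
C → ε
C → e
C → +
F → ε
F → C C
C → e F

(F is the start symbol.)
{ [F → e .] }

GOTO(I, 'e') = CLOSURE({ [A → αX.β] : [A → α.Xβ] ∈ I, X = 'e' })

Items with dot before 'e', with the dot advanced:
  [F → . e] → [F → e .]
Closure adds nothing (no advanced item has the dot before a non-terminal).

GOTO = { [F → e .] }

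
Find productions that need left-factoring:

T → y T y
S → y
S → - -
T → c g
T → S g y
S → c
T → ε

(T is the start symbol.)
Left-factoring is needed when two productions for the same non-terminal
share a common prefix on the right-hand side.

Productions for T:
  T → y T y
  T → c g
  T → S g y
  T → ε
Productions for S:
  S → y
  S → - -
  S → c

No common prefixes found.

Answer: No, left-factoring is not needed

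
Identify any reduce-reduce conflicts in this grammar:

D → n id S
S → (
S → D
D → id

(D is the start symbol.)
No reduce-reduce conflicts

Augment with D' → D and build the canonical LR(0) collection (I0 = CLOSURE({[D' → . D]}), then GOTO on every symbol after a dot until no new states appear). It has 8 states:
  I0: { [D → . id], [D → . n id S], [D' → . D] }  — shift
  I1: { [D' → D .] }  — accept
  I2: { [D → id .] }  — reduce
  I3: { [D → n . id S] }  — shift
  I4: { [D → . id], [D → . n id S], [D → n id . S], [S → . (], [S → . D] }  — shift
  I5: { [S → ( .] }  — reduce
  I6: { [S → D .] }  — reduce
  I7: { [D → n id S .] }  — reduce

No state contains more than one complete item.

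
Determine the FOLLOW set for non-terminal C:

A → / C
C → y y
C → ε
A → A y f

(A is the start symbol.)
{ $, 'y' }

To compute FOLLOW(C), find every occurrence of C on a right-hand side N → α C β: add FIRST(β) \ {ε}, and if β is empty or nullable also add FOLLOW(N). Iterate to a fixed point.

In A → / C: C is at the end, add FOLLOW(A)

The FOLLOW sets referred to above (computed the same way, to a fixed point):
  FOLLOW(A) = { $, 'y' }

Taking the union: FOLLOW(C) = { $, 'y' }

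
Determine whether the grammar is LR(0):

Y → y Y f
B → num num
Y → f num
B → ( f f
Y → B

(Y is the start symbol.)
Yes, the grammar is LR(0)

A grammar is LR(0) if no state in the canonical LR(0) collection has:
  - both a shift item (dot before a terminal) and a complete item (shift-reduce conflict), or
  - two or more complete items (reduce-reduce conflict; the accept item [Y' → Y .] counts as a complete item here).

Augment with Y' → Y and build the canonical LR(0) collection (I0 = CLOSURE({[Y' → . Y]}), then GOTO on every symbol after a dot until no new states appear). It has 13 states:
  I0: { [B → . ( f f], [B → . num num], [Y → . B], [Y → . f num], [Y → . y Y f], [Y' → . Y] }  — shift
  I1: { [B → ( . f f] }  — shift
  I2: { [Y → B .] }  — reduce
  I3: { [Y' → Y .] }  — accept
  I4: { [Y → f . num] }  — shift
  I5: { [B → num . num] }  — shift
  I6: { [B → . ( f f], [B → . num num], [Y → . B], [Y → . f num], [Y → . y Y f], [Y → y . Y f] }  — shift
  I7: { [Y → y Y . f] }  — shift
  I8: { [Y → y Y f .] }  — reduce
  I9: { [B → num num .] }  — reduce
  I10: { [Y → f num .] }  — reduce
  I11: { [B → ( f . f] }  — shift
  I12: { [B → ( f f .] }  — reduce

Every state is either a pure shift/goto state or contains exactly one complete item and nothing to shift — no conflicts. The grammar is LR(0).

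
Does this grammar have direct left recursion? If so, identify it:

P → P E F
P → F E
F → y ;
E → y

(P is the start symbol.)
Yes, P is left-recursive

P → P E F: LEFT RECURSIVE (starts with P)
P → F E: starts with F
F → y ;: starts with y
E → y: starts with y

The grammar has direct left recursion on: P.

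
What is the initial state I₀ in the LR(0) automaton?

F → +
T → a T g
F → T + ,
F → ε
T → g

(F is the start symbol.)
{ [F → . +], [F → . T + ,], [F → .], [F' → . F], [T → . a T g], [T → . g] }

First, augment the grammar with F' → F
I₀ = CLOSURE({ [F' → . F] }):
  [F' → . F] has the dot before F: add [F → . +], [F → . T + ,], [F → .]
  [F → . T + ,] has the dot before T: add [T → . a T g], [T → . g]
No further items can be added.

I₀ = { [F → . +], [F → . T + ,], [F → .], [F' → . F], [T → . a T g], [T → . g] }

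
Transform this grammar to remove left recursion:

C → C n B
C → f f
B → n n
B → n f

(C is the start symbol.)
C is directly left-recursive. The standard transformation for
  A → A α₁ | ... | A α_m | β₁ | ... | β_n
is
  A  → β₁ A' | ... | β_n A'
  A' → α₁ A' | ... | α_m A' | ε

C → f f becomes C → f f C'
C → C n B becomes C' → n B C'
Add C' → ε

Productions for other non-terminals are unchanged:
  B → n n
  B → n f

Resulting grammar:
C → f f C'
C' → n B C'
C' → ε
B → n n
B → n f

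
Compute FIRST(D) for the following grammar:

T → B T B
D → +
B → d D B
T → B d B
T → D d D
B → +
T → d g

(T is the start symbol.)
To compute FIRST(D), examine every production with D on the left-hand side, reading each right-hand side left to right until a non-nullable symbol is reached.

From D → +:
  - '+' is a terminal: add '+' and stop

Collecting: FIRST(D) = { '+' }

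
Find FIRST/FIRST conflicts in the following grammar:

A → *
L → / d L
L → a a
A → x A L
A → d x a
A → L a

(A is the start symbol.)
FIRST sets of the non-terminals at (or reachable through a nullable prefix from) the front of some alternative:
  FIRST(L) = { '/', 'a' }

Productions for A:
  A → *: FIRST = { '*' }
  A → x A L: FIRST = { 'x' }
  A → d x a: FIRST = { 'd' }
  A → L a: FIRST = { '/', 'a' }
Productions for L:
  L → / d L: FIRST = { '/' }
  L → a a: FIRST = { 'a' }

All alternatives of each non-terminal have pairwise disjoint FIRST sets.

Answer: No FIRST/FIRST conflicts.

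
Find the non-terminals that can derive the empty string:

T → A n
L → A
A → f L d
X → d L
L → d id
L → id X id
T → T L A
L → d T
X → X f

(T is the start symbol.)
None

There are no ε-productions, so no non-terminal can derive ε.
No non-terminals are nullable.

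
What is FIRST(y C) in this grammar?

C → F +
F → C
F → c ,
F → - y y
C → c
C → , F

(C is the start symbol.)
{ 'y' }

To compute FIRST(y C), process the symbols left to right:
Symbol y is a terminal. Add 'y' and stop.
FIRST(y C) = { 'y' }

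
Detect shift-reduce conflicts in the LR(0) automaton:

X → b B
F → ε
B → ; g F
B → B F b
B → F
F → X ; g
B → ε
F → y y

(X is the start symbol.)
Yes — I2: [B → .] vs [B → . ; g F]; I4: [F → .] vs [F → . y y]; I13: [F → .] vs [F → . y y]

A shift-reduce conflict occurs when an LR(0) state has both:
  - a complete (reduce) item [A → α .] (dot at the end), and
  - a shift item [B → β . c γ] (dot before a terminal).

Augment with X' → X and build the canonical LR(0) collection (I0 = CLOSURE({[X' → . X]}), then GOTO on every symbol after a dot until no new states appear). It has 15 states:
  I0: { [X → . b B], [X' → . X] }  — shift
  I1: { [X' → X .] }  — accept
  I2: { [B → . ; g F], [B → . B F b], [B → . F], [B → .], [F → . X ; g], [F → . y y], [F → .], [X → . b B], [X → b . B] }  — shift, 2 reduces
  I3: { [B → ; . g F] }  — shift
  I4: { [B → B . F b], [F → . X ; g], [F → . y y], [F → .], [X → . b B], [X → b B .] }  — shift, 2 reduces
  I5: { [B → F .] }  — reduce
  I6: { [F → X . ; g] }  — shift
  I7: { [F → y . y] }  — shift
  I8: { [F → y y .] }  — reduce
  I9: { [F → X ; . g] }  — shift
  I10: { [F → X ; g .] }  — reduce
  I11: { [B → B F . b] }  — shift
  I12: { [B → B F b .] }  — reduce
  I13: { [B → ; g . F], [F → . X ; g], [F → . y y], [F → .], [X → . b B] }  — shift, reduce
  I14: { [B → ; g F .] }  — reduce

I2 contains reduce items [B → .], [F → .] and shift items [B → . ; g F], [F → . y y], [X → . b B] — shift-reduce conflict.
I4 contains reduce items [F → .], [X → b B .] and shift items [F → . y y], [X → . b B] — shift-reduce conflict.
I13 contains reduce item [F → .] and shift items [F → . y y], [X → . b B] — shift-reduce conflict.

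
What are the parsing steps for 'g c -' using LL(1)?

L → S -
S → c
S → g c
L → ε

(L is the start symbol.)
LL(1) parsing maintains a stack (initially the start symbol over $) and the input. At each step: if the stack top is a terminal, match it against the current input token; if it is a non-terminal N, replace it with the RHS of M[N, lookahead] (the unique production whose predict set contains the lookahead).

Stack is shown with the top on the left.

Stack    Input    Action
------------------------
L $      g c - $  output L → S -
S - $    g c - $  output S → g c
g c - $  g c - $  match 'g'
c - $    c - $    match 'c'
- $      - $      match '-'
$        $        accept

The string is accepted.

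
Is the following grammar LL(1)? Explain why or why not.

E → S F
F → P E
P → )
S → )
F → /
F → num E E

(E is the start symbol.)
A grammar is LL(1) if for each non-terminal N with multiple productions, the predict sets of those productions are pairwise disjoint, where PREDICT(N → α) = (FIRST(α) \ {ε}) ∪ (FOLLOW(N) if α ⇒* ε).

Relevant sets:
  FIRST(P) = { ')' }

For F:
  PREDICT(F → P E) = { ')' }
  PREDICT(F → '/') = { '/' }
  PREDICT(F → num E E) = { 'num' }
E, P, S have a single production, so nothing to check there.

All predict sets are disjoint. The grammar IS LL(1).

Answer: Yes, the grammar is LL(1).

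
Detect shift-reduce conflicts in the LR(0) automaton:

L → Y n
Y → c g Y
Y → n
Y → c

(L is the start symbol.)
A shift-reduce conflict occurs when an LR(0) state has both:
  - a complete (reduce) item [A → α .] (dot at the end), and
  - a shift item [B → β . c γ] (dot before a terminal).

Augment with L' → L and build the canonical LR(0) collection (I0 = CLOSURE({[L' → . L]}), then GOTO on every symbol after a dot until no new states appear). It has 8 states:
  I0: { [L → . Y n], [L' → . L], [Y → . c g Y], [Y → . c], [Y → . n] }  — shift
  I1: { [L' → L .] }  — accept
  I2: { [L → Y . n] }  — shift
  I3: { [Y → c . g Y], [Y → c .] }  — shift, reduce
  I4: { [Y → n .] }  — reduce
  I5: { [Y → . c g Y], [Y → . c], [Y → . n], [Y → c g . Y] }  — shift
  I6: { [Y → c g Y .] }  — reduce
  I7: { [L → Y n .] }  — reduce

I3 contains reduce item [Y → c .] and shift item [Y → c . g Y] — shift-reduce conflict.

Answer: Yes — I3: [Y → c .] vs [Y → c . g Y]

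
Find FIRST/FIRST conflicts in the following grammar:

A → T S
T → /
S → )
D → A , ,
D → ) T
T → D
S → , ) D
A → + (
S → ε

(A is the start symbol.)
Yes. A → T S / A → '+' '(' on { '+' }; T → '/' / T → D on { '/' }; D → A ',' ',' / D → ')' T on { ')' }

FIRST sets of the non-terminals at (or reachable through a nullable prefix from) the front of some alternative:
  FIRST(T) = { ')', '+', '/' }
  FIRST(D) = { ')', '+', '/' }
  FIRST(A) = { ')', '+', '/' }

Productions for A:
  A → T S: FIRST = { ')', '+', '/' }
  A → + (: FIRST = { '+' }
Productions for T:
  T → /: FIRST = { '/' }
  T → D: FIRST = { ')', '+', '/' }
Productions for S:
  S → ): FIRST = { ')' }
  S → , ) D: FIRST = { ',' }
  S → ε: FIRST = { ε }
Productions for D:
  D → A , ,: FIRST = { ')', '+', '/' }
  D → ) T: FIRST = { ')' }

Conflict for A: A → T S and A → + (
  Overlap: { '+' }
Conflict for T: T → / and T → D
  Overlap: { '/' }
Conflict for D: D → A , , and D → ) T
  Overlap: { ')' }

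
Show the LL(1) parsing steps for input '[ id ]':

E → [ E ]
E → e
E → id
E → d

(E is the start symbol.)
Stack is shown with the top on the left.

Stack    Input     Action
-------------------------
E $      [ id ] $  output E → [ E ]
[ E ] $  [ id ] $  match '['
E ] $    id ] $    output E → id
id ] $   id ] $    match 'id'
] $      ] $       match ']'
$        $         accept

The string is accepted.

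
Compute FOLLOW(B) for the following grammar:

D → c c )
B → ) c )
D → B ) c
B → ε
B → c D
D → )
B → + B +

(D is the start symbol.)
To compute FOLLOW(B), find every occurrence of B on a right-hand side N → α B β: add FIRST(β) \ {ε}, and if β is empty or nullable also add FOLLOW(N). Iterate to a fixed point.

In D → B ) c: B is followed by ')' c, add FIRST(')' c) \ {ε} = { ')' }
In B → + B +: B is followed by '+', add FIRST('+') \ {ε} = { '+' }

Taking the union: FOLLOW(B) = { ')', '+' }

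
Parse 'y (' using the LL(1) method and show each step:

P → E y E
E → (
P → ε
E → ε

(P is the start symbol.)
LL(1) parsing maintains a stack (initially the start symbol over $) and the input. At each step: if the stack top is a terminal, match it against the current input token; if it is a non-terminal N, replace it with the RHS of M[N, lookahead] (the unique production whose predict set contains the lookahead).

Stack is shown with the top on the left.

Stack    Input  Action
----------------------
P $      y ( $  output P → E y E
E y E $  y ( $  output E → ε
y E $    y ( $  match 'y'
E $      ( $    output E → (
( $      ( $    match '('
$        $      accept

The string is accepted.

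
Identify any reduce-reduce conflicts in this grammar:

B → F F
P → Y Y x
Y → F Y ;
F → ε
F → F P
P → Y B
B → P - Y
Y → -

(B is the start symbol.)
A reduce-reduce conflict occurs when an LR(0) state has two complete items [A → α .] and [B → β .] — both call for a reduction, and with no lookahead the parser cannot choose between them.

Augment with B' → B and build the canonical LR(0) collection (I0 = CLOSURE({[B' → . B]}), then GOTO on every symbol after a dot until no new states appear). It has 16 states:
  I0: { [B → . F F], [B → . P - Y], [B' → . B], [F → . F P], [F → .], [P → . Y B], [P → . Y Y x], [Y → . -], [Y → . F Y ;] }  — shift, reduce
  I1: { [Y → - .] }  — reduce
  I2: { [B' → B .] }  — accept
  I3: { [B → F . F], [F → . F P], [F → .], [F → F . P], [P → . Y B], [P → . Y Y x], [Y → . -], [Y → . F Y ;], [Y → F . Y ;] }  — shift, reduce
  I4: { [B → P . - Y] }  — shift
  I5: { [B → . F F], [B → . P - Y], [F → . F P], [F → .], [P → . Y B], [P → . Y Y x], [P → Y . B], [P → Y . Y x], [Y → . -], [Y → . F Y ;] }  — shift, reduce
  I6: { [P → Y B .] }  — reduce
  I7: { [B → . F F], [B → . P - Y], [F → . F P], [F → .], [P → . Y B], [P → . Y Y x], [P → Y . B], [P → Y . Y x], [P → Y Y . x], [Y → . -], [Y → . F Y ;] }  — shift, reduce
  I8: { [P → Y Y x .] }  — reduce
  I9: { [B → P - . Y], [F → . F P], [F → .], [Y → . -], [Y → . F Y ;] }  — shift, reduce
  I10: { [F → . F P], [F → .], [F → F . P], [P → . Y B], [P → . Y Y x], [Y → . -], [Y → . F Y ;], [Y → F . Y ;] }  — shift, reduce
  I11: { [B → P - Y .] }  — reduce
  I12: { [F → F P .] }  — reduce
  I13: { [B → . F F], [B → . P - Y], [F → . F P], [F → .], [P → . Y B], [P → . Y Y x], [P → Y . B], [P → Y . Y x], [Y → . -], [Y → . F Y ;], [Y → F Y . ;] }  — shift, reduce
  I14: { [Y → F Y ; .] }  — reduce
  I15: { [B → F F .], [F → . F P], [F → .], [F → F . P], [P → . Y B], [P → . Y Y x], [Y → . -], [Y → . F Y ;], [Y → F . Y ;] }  — shift, 2 reduces

I15 contains complete items [B → F F .], [F → .] — reduce-reduce conflict.

Answer: Yes — I15: [B → F F .] vs [F → .]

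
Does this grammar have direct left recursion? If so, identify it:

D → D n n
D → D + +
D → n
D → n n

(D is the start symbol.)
Yes, D is left-recursive

D → D n n: LEFT RECURSIVE (starts with D)
D → D + +: LEFT RECURSIVE (starts with D)
D → n: starts with n
D → n n: starts with n

The grammar has direct left recursion on: D.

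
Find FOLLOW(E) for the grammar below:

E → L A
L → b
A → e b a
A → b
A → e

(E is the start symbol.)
{ $ }

To compute FOLLOW(E), find every occurrence of E on a right-hand side N → α E β: add FIRST(β) \ {ε}, and if β is empty or nullable also add FOLLOW(N). Iterate to a fixed point.

E is the start symbol, so $ ∈ FOLLOW(E).
E does not occur on any right-hand side.

Taking the union: FOLLOW(E) = { $ }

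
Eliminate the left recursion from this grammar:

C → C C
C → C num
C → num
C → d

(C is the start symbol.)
C is directly left-recursive. The standard transformation for
  A → A α₁ | ... | A α_m | β₁ | ... | β_n
is
  A  → β₁ A' | ... | β_n A'
  A' → α₁ A' | ... | α_m A' | ε

C → num becomes C → num C'
C → d becomes C → d C'
C → C C becomes C' → C C'
C → C num becomes C' → num C'
Add C' → ε

Resulting grammar:
C → num C'
C → d C'
C' → C C'
C' → num C'
C' → ε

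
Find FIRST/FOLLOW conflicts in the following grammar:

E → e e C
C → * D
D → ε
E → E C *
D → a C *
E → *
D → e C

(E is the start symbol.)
No FIRST/FOLLOW conflicts.

A FIRST/FOLLOW conflict occurs when a non-terminal N has a nullable alternative N → β (β ⇒* ε) and another alternative N → α with FIRST(α) ∩ FOLLOW(N) ≠ ∅: on such a lookahead the parser cannot decide between expanding α and letting N vanish via β.

Nullable non-terminals: D.

D: nullable alternative(s) D → ε; FOLLOW(D) = { $, '*' }
  D → ε: FIRST \ {ε} = { } — this is the only nullable alternative, skip
  D → a C *: FIRST \ {ε} = { 'a' } — disjoint from FOLLOW(D)
  D → e C: FIRST \ {ε} = { 'e' } — disjoint from FOLLOW(D)

C, E have no nullable alternative, so no FIRST/FOLLOW check is needed there.

No FIRST/FOLLOW conflicts found.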